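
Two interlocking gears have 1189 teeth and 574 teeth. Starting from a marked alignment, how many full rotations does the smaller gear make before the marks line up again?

All finish a whole number of cycles simultaneously at t = LCM of the periods.
1189 = 29 × 41
574 = 2 × 7 × 41
LCM(1189, 574) = 2 × 7 × 29 × 41 = 16646.
Rotations for period 574: 16646 / 574 = 29.

29 rotations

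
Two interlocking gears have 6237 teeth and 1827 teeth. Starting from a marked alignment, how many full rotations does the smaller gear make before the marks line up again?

All finish a whole number of cycles simultaneously at t = LCM of the periods.
6237 = 3^4 × 7 × 11
1827 = 3^2 × 7 × 29
LCM(6237, 1827) = 3^4 × 7 × 11 × 29 = 180873.
Rotations for period 1827: 180873 / 1827 = 99.

99 rotations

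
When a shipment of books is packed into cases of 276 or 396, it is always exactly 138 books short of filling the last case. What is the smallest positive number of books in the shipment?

8970

Being 138 short of a full case of size k means N ≡ −138 (mod k), i.e. N + 138 is a multiple of each size.
276 = 2^2 × 3 × 23
396 = 2^2 × 3^2 × 11
LCM(276, 396) = 2^2 × 3^2 × 11 × 23 = 9108.
Smallest positive N is 9108 − 138 = 8970.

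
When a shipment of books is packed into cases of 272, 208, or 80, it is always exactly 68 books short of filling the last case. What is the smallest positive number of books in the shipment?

Being 68 short of a full case of size k means N ≡ −68 (mod k), i.e. N + 68 is a multiple of each size.
272 = 2^4 × 17
208 = 2^4 × 13
80 = 2^4 × 5
LCM(272, 208, 80) = 2^4 × 5 × 13 × 17 = 17680.
Smallest positive N is 17680 − 68 = 17612.

17612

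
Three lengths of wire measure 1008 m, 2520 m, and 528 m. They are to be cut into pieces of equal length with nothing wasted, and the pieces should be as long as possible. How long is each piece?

24 m

Each piece length must divide every original length, so the longest possible is gcd(1008, 2520, 528).
1008 = 2^4 × 3^2 × 7
2520 = 2^3 × 3^2 × 5 × 7
528 = 2^4 × 3 × 11
gcd(1008, 2520, 528) = 2^3 × 3 = 24.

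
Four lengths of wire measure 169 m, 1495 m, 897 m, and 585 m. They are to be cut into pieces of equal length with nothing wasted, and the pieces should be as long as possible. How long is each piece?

The greatest length dividing all of 169, 1495, 897, and 585 is their gcd.
169 = 13^2
1495 = 5 × 13 × 23
897 = 3 × 13 × 23
585 = 3^2 × 5 × 13
gcd(169, 1495, 897, 585) = 13.

13 m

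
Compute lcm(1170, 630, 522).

1170 = 2 × 3^2 × 5 × 13
630 = 2 × 3^2 × 5 × 7
522 = 2 × 3^2 × 29
LCM(1170, 630, 522) = 2 × 3^2 × 5 × 7 × 13 × 29 = 237510.

237510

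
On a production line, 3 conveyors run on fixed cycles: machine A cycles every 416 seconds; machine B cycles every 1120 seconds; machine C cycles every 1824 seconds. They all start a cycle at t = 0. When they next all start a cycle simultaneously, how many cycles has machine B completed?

741 cycles

All finish a whole number of cycles simultaneously at t = LCM of the periods.
416 = 2^5 × 13
1120 = 2^5 × 5 × 7
1824 = 2^5 × 3 × 19
LCM(416, 1120, 1824) = 2^5 × 3 × 5 × 7 × 13 × 19 = 829920.
Cycles for period 1120: 829920 / 1120 = 741.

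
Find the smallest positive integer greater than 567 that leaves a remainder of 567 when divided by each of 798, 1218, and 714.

N − 567 must be a common multiple of 798, 1218, and 714.
798 = 2 × 3 × 7 × 19
1218 = 2 × 3 × 7 × 29
714 = 2 × 3 × 7 × 17
LCM(798, 1218, 714) = 2 × 3 × 7 × 17 × 19 × 29 = 393414.
Smallest N > 567 is LCM + 567 = 393414 + 567 = 393981.

393981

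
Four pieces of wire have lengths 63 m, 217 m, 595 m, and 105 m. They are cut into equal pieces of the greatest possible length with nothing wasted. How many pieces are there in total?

140

Piece length = gcd(63, 217, 595, 105).
63 = 3^2 × 7
217 = 7 × 31
595 = 5 × 7 × 17
105 = 3 × 5 × 7
gcd(63, 217, 595, 105) = 7.
Total pieces = 63/7 + 217/7 + 595/7 + 105/7 = 9 + 31 + 85 + 15 = 140.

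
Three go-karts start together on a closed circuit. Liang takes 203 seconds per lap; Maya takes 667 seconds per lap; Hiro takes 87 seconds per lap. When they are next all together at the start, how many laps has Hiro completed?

The first common completion time is the LCM of the periods.
203 = 7 × 29
667 = 23 × 29
87 = 3 × 29
LCM(203, 667, 87) = 3 × 7 × 23 × 29 = 14007.
Laps for period 87: 14007 / 87 = 161.

161 laps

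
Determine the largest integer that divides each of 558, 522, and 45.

9

558 = 2 × 3^2 × 31
522 = 2 × 3^2 × 29
45 = 3^2 × 5
gcd(558, 522, 45) = 3^2 = 9.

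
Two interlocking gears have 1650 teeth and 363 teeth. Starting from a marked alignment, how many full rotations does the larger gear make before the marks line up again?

The first common completion time is the LCM of the periods.
1650 = 2 × 3 × 5^2 × 11
363 = 3 × 11^2
LCM(1650, 363) = 2 × 3 × 5^2 × 11^2 = 18150.
Rotations for period 1650: 18150 / 1650 = 11.

11 rotations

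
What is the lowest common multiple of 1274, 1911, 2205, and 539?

1274 = 2 × 7^2 × 13
1911 = 3 × 7^2 × 13
2205 = 3^2 × 5 × 7^2
539 = 7^2 × 11
LCM(1274, 1911, 2205, 539) = 2 × 3^2 × 5 × 7^2 × 11 × 13 = 630630.

630630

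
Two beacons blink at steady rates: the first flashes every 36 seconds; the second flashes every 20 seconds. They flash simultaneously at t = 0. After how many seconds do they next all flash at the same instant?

180 seconds

The first simultaneous occurrence is after LCM of the individual periods.
36 = 2^2 × 3^2
20 = 2^2 × 5
LCM(36, 20) = 2^2 × 3^2 × 5 = 180.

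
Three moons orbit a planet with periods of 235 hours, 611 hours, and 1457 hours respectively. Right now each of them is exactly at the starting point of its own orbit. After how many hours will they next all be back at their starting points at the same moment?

We need the least common multiple of the intervals.
235 = 5 × 47
611 = 13 × 47
1457 = 31 × 47
LCM(235, 611, 1457) = 5 × 13 × 31 × 47 = 94705.

94705 hours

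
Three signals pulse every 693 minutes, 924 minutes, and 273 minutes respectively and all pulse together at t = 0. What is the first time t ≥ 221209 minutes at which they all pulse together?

252252 minutes

Joint pulses occur at multiples of LCM(693, 924, 273).
693 = 3^2 × 7 × 11
924 = 2^2 × 3 × 7 × 11
273 = 3 × 7 × 13
LCM(693, 924, 273) = 2^2 × 3^2 × 7 × 11 × 13 = 36036.
Smallest multiple of 36036 that is ≥ 221209: ⌈221209/36036⌉ × 36036 = 7 × 36036 = 252252.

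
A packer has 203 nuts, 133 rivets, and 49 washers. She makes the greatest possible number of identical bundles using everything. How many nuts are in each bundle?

Number of bundles = gcd(203, 133, 49).
203 = 7 × 29
133 = 7 × 19
49 = 7^2
gcd(203, 133, 49) = 7.
nuts per bundle = 203 / 7 = 29.

29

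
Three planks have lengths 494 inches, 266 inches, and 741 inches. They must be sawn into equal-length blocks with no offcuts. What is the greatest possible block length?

19 inches

This is the greatest common divisor of 494, 266, and 741.
494 = 2 × 13 × 19
266 = 2 × 7 × 19
741 = 3 × 13 × 19
gcd(494, 266, 741) = 19.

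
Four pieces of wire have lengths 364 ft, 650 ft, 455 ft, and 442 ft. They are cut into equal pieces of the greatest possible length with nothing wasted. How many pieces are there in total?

147

Piece length = gcd(364, 650, 455, 442).
364 = 2^2 × 7 × 13
650 = 2 × 5^2 × 13
455 = 5 × 7 × 13
442 = 2 × 13 × 17
gcd(364, 650, 455, 442) = 13.
Total pieces = 364/13 + 650/13 + 455/13 + 442/13 = 28 + 50 + 35 + 34 = 147.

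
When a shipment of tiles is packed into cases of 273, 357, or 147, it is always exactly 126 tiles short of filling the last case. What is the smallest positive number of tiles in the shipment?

Being 126 short of a full case of size k means N ≡ −126 (mod k), i.e. N + 126 is a multiple of each size.
273 = 3 × 7 × 13
357 = 3 × 7 × 17
147 = 3 × 7^2
LCM(273, 357, 147) = 3 × 7^2 × 13 × 17 = 32487.
Smallest positive N is 32487 − 126 = 32361.

32361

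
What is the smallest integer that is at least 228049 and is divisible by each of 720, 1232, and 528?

The integer must be a common multiple of 720, 1232, and 528, so a multiple of their LCM.
720 = 2^4 × 3^2 × 5
1232 = 2^4 × 7 × 11
528 = 2^4 × 3 × 11
LCM(720, 1232, 528) = 2^4 × 3^2 × 5 × 7 × 11 = 55440.
Smallest multiple of 55440 that is ≥ 228049: ⌈228049/55440⌉ × 55440 = 5 × 55440 = 277200.

277200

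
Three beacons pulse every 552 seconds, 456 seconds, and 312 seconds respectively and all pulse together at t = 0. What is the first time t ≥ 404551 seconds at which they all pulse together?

409032 seconds

Joint pulses occur at multiples of LCM(552, 456, 312).
552 = 2^3 × 3 × 23
456 = 2^3 × 3 × 19
312 = 2^3 × 3 × 13
LCM(552, 456, 312) = 2^3 × 3 × 13 × 19 × 23 = 136344.
Smallest multiple of 136344 that is ≥ 404551: ⌈404551/136344⌉ × 136344 = 3 × 136344 = 409032.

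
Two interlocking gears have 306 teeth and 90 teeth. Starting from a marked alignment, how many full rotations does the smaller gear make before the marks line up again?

All finish a whole number of cycles simultaneously at t = LCM of the periods.
306 = 2 × 3^2 × 17
90 = 2 × 3^2 × 5
LCM(306, 90) = 2 × 3^2 × 5 × 17 = 1530.
Rotations for period 90: 1530 / 90 = 17.

17 rotations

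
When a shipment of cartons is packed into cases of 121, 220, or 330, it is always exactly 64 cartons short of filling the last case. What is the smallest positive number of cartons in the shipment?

7196

Being 64 short of a full case of size k means N ≡ −64 (mod k), i.e. N + 64 is a multiple of each size.
121 = 11^2
220 = 2^2 × 5 × 11
330 = 2 × 3 × 5 × 11
LCM(121, 220, 330) = 2^2 × 3 × 5 × 11^2 = 7260.
Smallest positive N is 7260 − 64 = 7196.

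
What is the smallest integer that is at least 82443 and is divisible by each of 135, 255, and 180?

The integer must be a common multiple of 135, 255, and 180, so a multiple of their LCM.
135 = 3^3 × 5
255 = 3 × 5 × 17
180 = 2^2 × 3^2 × 5
LCM(135, 255, 180) = 2^2 × 3^3 × 5 × 17 = 9180.
Smallest multiple of 9180 that is ≥ 82443: ⌈82443/9180⌉ × 9180 = 9 × 9180 = 82620.

82620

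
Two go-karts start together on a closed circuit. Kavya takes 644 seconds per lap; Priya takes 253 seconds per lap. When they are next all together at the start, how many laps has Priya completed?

They are all back at their starting positions together after one LCM of the periods.
644 = 2^2 × 7 × 23
253 = 11 × 23
LCM(644, 253) = 2^2 × 7 × 11 × 23 = 7084.
Laps for period 253: 7084 / 253 = 28.

28 laps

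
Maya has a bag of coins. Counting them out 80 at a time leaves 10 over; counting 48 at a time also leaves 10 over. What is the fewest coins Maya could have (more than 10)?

250

N − 10 must be a common multiple of 80 and 48.
80 = 2^4 × 5
48 = 2^4 × 3
LCM(80, 48) = 2^4 × 3 × 5 = 240.
Smallest N > 10 is LCM + 10 = 240 + 10 = 250.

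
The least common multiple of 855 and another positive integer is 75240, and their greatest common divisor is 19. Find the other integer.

gcd × lcm = product of the two integers, so the other integer is (19 × 75240) / 855 = 1672.

1672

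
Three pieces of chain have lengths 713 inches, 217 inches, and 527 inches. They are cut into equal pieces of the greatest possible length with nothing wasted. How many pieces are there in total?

47

Piece length = gcd(713, 217, 527).
713 = 23 × 31
217 = 7 × 31
527 = 17 × 31
gcd(713, 217, 527) = 31.
Total pieces = 713/31 + 217/31 + 527/31 = 23 + 7 + 17 = 47.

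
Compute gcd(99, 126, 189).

9

99 = 3^2 × 11
126 = 2 × 3^2 × 7
189 = 3^3 × 7
gcd(99, 126, 189) = 3^2 = 9.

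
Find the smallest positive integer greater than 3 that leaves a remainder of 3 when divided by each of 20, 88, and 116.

N − 3 must be a common multiple of 20, 88, and 116.
20 = 2^2 × 5
88 = 2^3 × 11
116 = 2^2 × 29
LCM(20, 88, 116) = 2^3 × 5 × 11 × 29 = 12760.
Smallest N > 3 is LCM + 3 = 12760 + 3 = 12763.

12763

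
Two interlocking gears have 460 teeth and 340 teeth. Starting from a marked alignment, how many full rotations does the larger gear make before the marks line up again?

All finish a whole number of cycles simultaneously at t = LCM of the periods.
460 = 2^2 × 5 × 23
340 = 2^2 × 5 × 17
LCM(460, 340) = 2^2 × 5 × 17 × 23 = 7820.
Rotations for period 460: 7820 / 460 = 17.

17 rotations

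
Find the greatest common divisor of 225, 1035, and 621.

9

225 = 3^2 × 5^2
1035 = 3^2 × 5 × 23
621 = 3^3 × 23
gcd(225, 1035, 621) = 3^2 = 9.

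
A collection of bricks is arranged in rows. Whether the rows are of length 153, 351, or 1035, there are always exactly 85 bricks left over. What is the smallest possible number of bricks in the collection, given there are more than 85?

N − 85 must be a common multiple of 153, 351, and 1035.
153 = 3^2 × 17
351 = 3^3 × 13
1035 = 3^2 × 5 × 23
LCM(153, 351, 1035) = 3^3 × 5 × 13 × 17 × 23 = 686205.
Smallest N > 85 is LCM + 85 = 686205 + 85 = 686290.

686290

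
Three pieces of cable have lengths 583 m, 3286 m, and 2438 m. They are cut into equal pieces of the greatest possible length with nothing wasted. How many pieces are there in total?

Piece length = gcd(583, 3286, 2438).
583 = 11 × 53
3286 = 2 × 31 × 53
2438 = 2 × 23 × 53
gcd(583, 3286, 2438) = 53.
Total pieces = 583/53 + 3286/53 + 2438/53 = 11 + 62 + 46 = 119.

119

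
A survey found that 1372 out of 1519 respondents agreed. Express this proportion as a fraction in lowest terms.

1372 = 2^2 × 7^3
1519 = 7^2 × 31
gcd(1372, 1519) = 7^2 = 49.
Divide numerator and denominator by 49: 1372/1519 = 28/31.

28/31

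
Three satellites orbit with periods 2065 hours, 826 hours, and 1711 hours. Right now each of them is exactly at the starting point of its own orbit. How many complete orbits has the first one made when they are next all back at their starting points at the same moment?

The first common completion time is the LCM of the periods.
2065 = 5 × 7 × 59
826 = 2 × 7 × 59
1711 = 29 × 59
LCM(2065, 826, 1711) = 2 × 5 × 7 × 29 × 59 = 119770.
Orbits for period 2065: 119770 / 2065 = 58.

58 orbits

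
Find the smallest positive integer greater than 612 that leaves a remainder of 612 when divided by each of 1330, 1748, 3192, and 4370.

367692

N − 612 must be a common multiple of 1330, 1748, 3192, and 4370.
1330 = 2 × 5 × 7 × 19
1748 = 2^2 × 19 × 23
3192 = 2^3 × 3 × 7 × 19
4370 = 2 × 5 × 19 × 23
LCM(1330, 1748, 3192, 4370) = 2^3 × 3 × 5 × 7 × 19 × 23 = 367080.
Smallest N > 612 is LCM + 612 = 367080 + 612 = 367692.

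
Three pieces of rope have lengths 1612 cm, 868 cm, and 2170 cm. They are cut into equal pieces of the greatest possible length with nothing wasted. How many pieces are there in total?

Piece length = gcd(1612, 868, 2170).
1612 = 2^2 × 13 × 31
868 = 2^2 × 7 × 31
2170 = 2 × 5 × 7 × 31
gcd(1612, 868, 2170) = 2 × 31 = 62.
Total pieces = 1612/62 + 868/62 + 2170/62 = 26 + 14 + 35 = 75.

75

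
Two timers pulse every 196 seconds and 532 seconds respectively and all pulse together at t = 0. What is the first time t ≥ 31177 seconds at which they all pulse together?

Joint pulses occur at multiples of LCM(196, 532).
196 = 2^2 × 7^2
532 = 2^2 × 7 × 19
LCM(196, 532) = 2^2 × 7^2 × 19 = 3724.
Smallest multiple of 3724 that is ≥ 31177: ⌈31177/3724⌉ × 3724 = 9 × 3724 = 33516.

33516 seconds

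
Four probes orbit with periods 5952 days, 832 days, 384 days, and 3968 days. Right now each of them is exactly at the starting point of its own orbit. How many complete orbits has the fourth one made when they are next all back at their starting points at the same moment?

They are all back at their starting positions together after one LCM of the periods.
5952 = 2^6 × 3 × 31
832 = 2^6 × 13
384 = 2^7 × 3
3968 = 2^7 × 31
LCM(5952, 832, 384, 3968) = 2^7 × 3 × 13 × 31 = 154752.
Orbits for period 3968: 154752 / 3968 = 39.

39 orbits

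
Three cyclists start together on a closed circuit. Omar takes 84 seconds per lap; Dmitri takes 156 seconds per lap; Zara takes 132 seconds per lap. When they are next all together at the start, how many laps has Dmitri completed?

77 laps

The first common completion time is the LCM of the periods.
84 = 2^2 × 3 × 7
156 = 2^2 × 3 × 13
132 = 2^2 × 3 × 11
LCM(84, 156, 132) = 2^2 × 3 × 7 × 11 × 13 = 12012.
Laps for period 156: 12012 / 156 = 77.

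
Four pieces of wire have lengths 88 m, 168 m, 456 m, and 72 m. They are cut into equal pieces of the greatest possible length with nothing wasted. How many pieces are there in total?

Piece length = gcd(88, 168, 456, 72).
88 = 2^3 × 11
168 = 2^3 × 3 × 7
456 = 2^3 × 3 × 19
72 = 2^3 × 3^2
gcd(88, 168, 456, 72) = 2^3 = 8.
Total pieces = 88/8 + 168/8 + 456/8 + 72/8 = 11 + 21 + 57 + 9 = 98.

98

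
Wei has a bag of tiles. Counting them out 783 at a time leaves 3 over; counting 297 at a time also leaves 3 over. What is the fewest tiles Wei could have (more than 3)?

N − 3 must be a common multiple of 783 and 297.
783 = 3^3 × 29
297 = 3^3 × 11
LCM(783, 297) = 3^3 × 11 × 29 = 8613.
Smallest N > 3 is LCM + 3 = 8613 + 3 = 8616.

8616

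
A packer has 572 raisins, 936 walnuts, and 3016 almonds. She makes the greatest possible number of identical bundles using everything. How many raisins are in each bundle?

Number of bundles = gcd(572, 936, 3016).
572 = 2^2 × 11 × 13
936 = 2^3 × 3^2 × 13
3016 = 2^3 × 13 × 29
gcd(572, 936, 3016) = 2^2 × 13 = 52.
raisins per bundle = 572 / 52 = 11.

11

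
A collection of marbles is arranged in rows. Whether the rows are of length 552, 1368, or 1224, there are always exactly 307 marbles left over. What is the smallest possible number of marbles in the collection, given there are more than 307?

535195

N − 307 must be a common multiple of 552, 1368, and 1224.
552 = 2^3 × 3 × 23
1368 = 2^3 × 3^2 × 19
1224 = 2^3 × 3^2 × 17
LCM(552, 1368, 1224) = 2^3 × 3^2 × 17 × 19 × 23 = 534888.
Smallest N > 307 is LCM + 307 = 534888 + 307 = 535195.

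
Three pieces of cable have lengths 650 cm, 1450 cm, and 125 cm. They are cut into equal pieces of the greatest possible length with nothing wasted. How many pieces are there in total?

89

Piece length = gcd(650, 1450, 125).
650 = 2 × 5^2 × 13
1450 = 2 × 5^2 × 29
125 = 5^3
gcd(650, 1450, 125) = 5^2 = 25.
Total pieces = 650/25 + 1450/25 + 125/25 = 26 + 58 + 5 = 89.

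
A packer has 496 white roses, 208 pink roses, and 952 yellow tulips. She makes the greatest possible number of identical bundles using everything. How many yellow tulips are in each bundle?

Number of bundles = gcd(496, 208, 952).
496 = 2^4 × 31
208 = 2^4 × 13
952 = 2^3 × 7 × 17
gcd(496, 208, 952) = 2^3 = 8.
yellow tulips per bundle = 952 / 8 = 119.

119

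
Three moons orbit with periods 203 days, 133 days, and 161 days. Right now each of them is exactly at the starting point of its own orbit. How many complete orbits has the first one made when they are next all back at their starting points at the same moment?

All finish a whole number of cycles simultaneously at t = LCM of the periods.
203 = 7 × 29
133 = 7 × 19
161 = 7 × 23
LCM(203, 133, 161) = 7 × 19 × 23 × 29 = 88711.
Orbits for period 203: 88711 / 203 = 437.

437 orbits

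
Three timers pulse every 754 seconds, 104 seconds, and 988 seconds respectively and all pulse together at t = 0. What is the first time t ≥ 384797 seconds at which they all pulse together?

401128 seconds

Joint pulses occur at multiples of LCM(754, 104, 988).
754 = 2 × 13 × 29
104 = 2^3 × 13
988 = 2^2 × 13 × 19
LCM(754, 104, 988) = 2^3 × 13 × 19 × 29 = 57304.
Smallest multiple of 57304 that is ≥ 384797: ⌈384797/57304⌉ × 57304 = 7 × 57304 = 401128.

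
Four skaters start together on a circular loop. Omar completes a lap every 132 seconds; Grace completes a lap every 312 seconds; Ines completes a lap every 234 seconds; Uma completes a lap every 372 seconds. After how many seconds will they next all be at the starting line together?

319176 seconds

We need the least common multiple of the intervals.
132 = 2^2 × 3 × 11
312 = 2^3 × 3 × 13
234 = 2 × 3^2 × 13
372 = 2^2 × 3 × 31
LCM(132, 312, 234, 372) = 2^3 × 3^2 × 11 × 13 × 31 = 319176.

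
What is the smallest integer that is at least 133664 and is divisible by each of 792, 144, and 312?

144144

The integer must be a common multiple of 792, 144, and 312, so a multiple of their LCM.
792 = 2^3 × 3^2 × 11
144 = 2^4 × 3^2
312 = 2^3 × 3 × 13
LCM(792, 144, 312) = 2^4 × 3^2 × 11 × 13 = 20592.
Smallest multiple of 20592 that is ≥ 133664: ⌈133664/20592⌉ × 20592 = 7 × 20592 = 144144.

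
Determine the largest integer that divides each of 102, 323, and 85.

17

102 = 2 × 3 × 17
323 = 17 × 19
85 = 5 × 17
gcd(102, 323, 85) = 17.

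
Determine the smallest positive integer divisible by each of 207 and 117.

207 = 3^2 × 23
117 = 3^2 × 13
LCM(207, 117) = 3^2 × 13 × 23 = 2691.

2691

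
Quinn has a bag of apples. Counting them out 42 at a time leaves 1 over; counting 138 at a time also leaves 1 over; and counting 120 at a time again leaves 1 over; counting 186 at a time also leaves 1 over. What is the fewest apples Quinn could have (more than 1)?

N − 1 must be a common multiple of 42, 138, 120, and 186.
42 = 2 × 3 × 7
138 = 2 × 3 × 23
120 = 2^3 × 3 × 5
186 = 2 × 3 × 31
LCM(42, 138, 120, 186) = 2^3 × 3 × 5 × 7 × 23 × 31 = 598920.
Smallest N > 1 is LCM + 1 = 598920 + 1 = 598921.

598921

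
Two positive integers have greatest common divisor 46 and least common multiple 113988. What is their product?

For any two positive integers, gcd × lcm = product = 46 × 113988 = 5243448.

5243448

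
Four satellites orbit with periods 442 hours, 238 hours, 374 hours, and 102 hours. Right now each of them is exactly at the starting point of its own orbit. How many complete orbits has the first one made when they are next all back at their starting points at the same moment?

All finish a whole number of cycles simultaneously at t = LCM of the periods.
442 = 2 × 13 × 17
238 = 2 × 7 × 17
374 = 2 × 11 × 17
102 = 2 × 3 × 17
LCM(442, 238, 374, 102) = 2 × 3 × 7 × 11 × 13 × 17 = 102102.
Orbits for period 442: 102102 / 442 = 231.

231 orbits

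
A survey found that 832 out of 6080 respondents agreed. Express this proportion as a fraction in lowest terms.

13/95

832 = 2^6 × 13
6080 = 2^6 × 5 × 19
gcd(832, 6080) = 2^6 = 64.
Divide numerator and denominator by 64: 832/6080 = 13/95.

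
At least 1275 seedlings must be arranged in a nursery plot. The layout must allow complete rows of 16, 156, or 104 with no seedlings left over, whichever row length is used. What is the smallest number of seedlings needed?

1872

The number of seedlings must be a common multiple of 16, 156, and 104, so a multiple of their LCM.
16 = 2^4
156 = 2^2 × 3 × 13
104 = 2^3 × 13
LCM(16, 156, 104) = 2^4 × 3 × 13 = 624.
Smallest multiple of 624 that is ≥ 1275: ⌈1275/624⌉ × 624 = 3 × 624 = 1872.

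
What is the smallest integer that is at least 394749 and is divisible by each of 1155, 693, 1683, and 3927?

The integer must be a common multiple of 1155, 693, 1683, and 3927, so a multiple of their LCM.
1155 = 3 × 5 × 7 × 11
693 = 3^2 × 7 × 11
1683 = 3^2 × 11 × 17
3927 = 3 × 7 × 11 × 17
LCM(1155, 693, 1683, 3927) = 3^2 × 5 × 7 × 11 × 17 = 58905.
Smallest multiple of 58905 that is ≥ 394749: ⌈394749/58905⌉ × 58905 = 7 × 58905 = 412335.

412335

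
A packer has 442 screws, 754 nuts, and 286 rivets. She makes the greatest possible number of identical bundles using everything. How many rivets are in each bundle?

Number of bundles = gcd(442, 754, 286).
442 = 2 × 13 × 17
754 = 2 × 13 × 29
286 = 2 × 11 × 13
gcd(442, 754, 286) = 2 × 13 = 26.
rivets per bundle = 286 / 26 = 11.

11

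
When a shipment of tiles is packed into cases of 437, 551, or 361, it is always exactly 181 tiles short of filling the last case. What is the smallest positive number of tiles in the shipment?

240606

Being 181 short of a full case of size k means N ≡ −181 (mod k), i.e. N + 181 is a multiple of each size.
437 = 19 × 23
551 = 19 × 29
361 = 19^2
LCM(437, 551, 361) = 19^2 × 23 × 29 = 240787.
Smallest positive N is 240787 − 181 = 240606.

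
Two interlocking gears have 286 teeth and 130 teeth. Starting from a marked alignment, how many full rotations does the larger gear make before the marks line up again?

5 rotations

The first common completion time is the LCM of the periods.
286 = 2 × 11 × 13
130 = 2 × 5 × 13
LCM(286, 130) = 2 × 5 × 11 × 13 = 1430.
Rotations for period 286: 1430 / 286 = 5.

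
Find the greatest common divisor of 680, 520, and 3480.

40

680 = 2^3 × 5 × 17
520 = 2^3 × 5 × 13
3480 = 2^3 × 3 × 5 × 29
gcd(680, 520, 3480) = 2^3 × 5 = 40.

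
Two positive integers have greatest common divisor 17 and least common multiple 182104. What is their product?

3095768

For any two positive integers, gcd × lcm = product = 17 × 182104 = 3095768.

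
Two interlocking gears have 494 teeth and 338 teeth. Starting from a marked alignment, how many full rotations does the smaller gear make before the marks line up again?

The first common completion time is the LCM of the periods.
494 = 2 × 13 × 19
338 = 2 × 13^2
LCM(494, 338) = 2 × 13^2 × 19 = 6422.
Rotations for period 338: 6422 / 338 = 19.

19 rotations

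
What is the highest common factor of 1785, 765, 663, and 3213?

51

1785 = 3 × 5 × 7 × 17
765 = 3^2 × 5 × 17
663 = 3 × 13 × 17
3213 = 3^3 × 7 × 17
gcd(1785, 765, 663, 3213) = 3 × 17 = 51.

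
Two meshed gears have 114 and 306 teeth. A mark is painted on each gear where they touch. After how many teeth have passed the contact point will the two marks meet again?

5814 teeth

We need the least common multiple of the intervals.
114 = 2 × 3 × 19
306 = 2 × 3^2 × 17
LCM(114, 306) = 2 × 3^2 × 17 × 19 = 5814.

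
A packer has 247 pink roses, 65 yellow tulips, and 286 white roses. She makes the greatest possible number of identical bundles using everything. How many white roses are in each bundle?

22

Number of bundles = gcd(247, 65, 286).
247 = 13 × 19
65 = 5 × 13
286 = 2 × 11 × 13
gcd(247, 65, 286) = 13.
white roses per bundle = 286 / 13 = 22.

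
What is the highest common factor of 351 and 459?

27

351 = 3^3 × 13
459 = 3^3 × 17
gcd(351, 459) = 3^3 = 27.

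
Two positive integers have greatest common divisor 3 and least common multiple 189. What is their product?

567

For any two positive integers, gcd × lcm = product = 3 × 189 = 567.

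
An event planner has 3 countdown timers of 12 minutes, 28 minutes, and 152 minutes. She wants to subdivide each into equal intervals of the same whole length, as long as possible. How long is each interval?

4 minutes

The interval must divide each timer length; the longest such is the gcd.
12 = 2^2 × 3
28 = 2^2 × 7
152 = 2^3 × 19
gcd(12, 28, 152) = 2^2 = 4.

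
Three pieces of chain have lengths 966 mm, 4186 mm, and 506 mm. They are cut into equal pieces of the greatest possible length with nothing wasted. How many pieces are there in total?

123

Piece length = gcd(966, 4186, 506).
966 = 2 × 3 × 7 × 23
4186 = 2 × 7 × 13 × 23
506 = 2 × 11 × 23
gcd(966, 4186, 506) = 2 × 23 = 46.
Total pieces = 966/46 + 4186/46 + 506/46 = 21 + 91 + 11 = 123.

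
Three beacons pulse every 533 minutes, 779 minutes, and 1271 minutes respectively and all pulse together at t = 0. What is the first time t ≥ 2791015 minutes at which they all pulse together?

Joint pulses occur at multiples of LCM(533, 779, 1271).
533 = 13 × 41
779 = 19 × 41
1271 = 31 × 41
LCM(533, 779, 1271) = 13 × 19 × 31 × 41 = 313937.
Smallest multiple of 313937 that is ≥ 2791015: ⌈2791015/313937⌉ × 313937 = 9 × 313937 = 2825433.

2825433 minutes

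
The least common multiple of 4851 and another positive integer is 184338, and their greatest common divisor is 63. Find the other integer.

2394

gcd × lcm = product of the two integers, so the other integer is (63 × 184338) / 4851 = 2394.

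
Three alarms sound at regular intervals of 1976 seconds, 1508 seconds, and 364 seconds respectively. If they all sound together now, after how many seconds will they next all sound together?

They coincide at every common multiple of the periods; the first is the LCM.
1976 = 2^3 × 13 × 19
1508 = 2^2 × 13 × 29
364 = 2^2 × 7 × 13
LCM(1976, 1508, 364) = 2^3 × 7 × 13 × 19 × 29 = 401128.

401128 seconds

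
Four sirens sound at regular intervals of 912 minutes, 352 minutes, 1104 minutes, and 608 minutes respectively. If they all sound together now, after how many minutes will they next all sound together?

We need the least common multiple of the intervals.
912 = 2^4 × 3 × 19
352 = 2^5 × 11
1104 = 2^4 × 3 × 23
608 = 2^5 × 19
LCM(912, 352, 1104, 608) = 2^5 × 3 × 11 × 19 × 23 = 461472.

461472 minutes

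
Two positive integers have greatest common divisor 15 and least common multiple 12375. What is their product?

For any two positive integers, gcd × lcm = product = 15 × 12375 = 185625.

185625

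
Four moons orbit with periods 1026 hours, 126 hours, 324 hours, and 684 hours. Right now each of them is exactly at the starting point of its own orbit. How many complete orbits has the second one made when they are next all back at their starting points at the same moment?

342 orbits

They are all back at their starting positions together after one LCM of the periods.
1026 = 2 × 3^3 × 19
126 = 2 × 3^2 × 7
324 = 2^2 × 3^4
684 = 2^2 × 3^2 × 19
LCM(1026, 126, 324, 684) = 2^2 × 3^4 × 7 × 19 = 43092.
Orbits for period 126: 43092 / 126 = 342.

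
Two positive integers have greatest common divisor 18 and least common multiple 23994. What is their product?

For any two positive integers, gcd × lcm = product = 18 × 23994 = 431892.

431892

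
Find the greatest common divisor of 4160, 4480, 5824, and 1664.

64

4160 = 2^6 × 5 × 13
4480 = 2^7 × 5 × 7
5824 = 2^6 × 7 × 13
1664 = 2^7 × 13
gcd(4160, 4480, 5824, 1664) = 2^6 = 64.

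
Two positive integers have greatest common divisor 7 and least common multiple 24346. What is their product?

For any two positive integers, gcd × lcm = product = 7 × 24346 = 170422.

170422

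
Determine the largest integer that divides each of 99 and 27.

99 = 3^2 × 11
27 = 3^3
gcd(99, 27) = 3^2 = 9.

9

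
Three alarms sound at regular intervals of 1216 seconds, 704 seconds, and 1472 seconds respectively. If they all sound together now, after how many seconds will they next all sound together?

307648 seconds

The first simultaneous occurrence is after LCM of the individual periods.
1216 = 2^6 × 19
704 = 2^6 × 11
1472 = 2^6 × 23
LCM(1216, 704, 1472) = 2^6 × 11 × 19 × 23 = 307648.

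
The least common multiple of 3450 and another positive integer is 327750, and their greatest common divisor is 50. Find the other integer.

gcd × lcm = product of the two integers, so the other integer is (50 × 327750) / 3450 = 4750.

4750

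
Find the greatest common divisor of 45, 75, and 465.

15

45 = 3^2 × 5
75 = 3 × 5^2
465 = 3 × 5 × 31
gcd(45, 75, 465) = 3 × 5 = 15.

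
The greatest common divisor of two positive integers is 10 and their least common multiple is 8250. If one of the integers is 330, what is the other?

250

For two integers, gcd × lcm = product, so the other is (10 × 8250) / 330 = 82500 / 330 = 250.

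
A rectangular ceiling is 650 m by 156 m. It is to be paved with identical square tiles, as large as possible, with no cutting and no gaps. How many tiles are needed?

Tile side = gcd(650, 156).
650 = 2 × 5^2 × 13
156 = 2^2 × 3 × 13
gcd(650, 156) = 2 × 13 = 26.
Tiles: (650/26) × (156/26) = 25 × 6 = 150.

150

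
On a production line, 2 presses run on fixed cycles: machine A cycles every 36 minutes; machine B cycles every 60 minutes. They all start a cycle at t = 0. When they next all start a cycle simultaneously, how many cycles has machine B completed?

The first common completion time is the LCM of the periods.
36 = 2^2 × 3^2
60 = 2^2 × 3 × 5
LCM(36, 60) = 2^2 × 3^2 × 5 = 180.
Cycles for period 60: 180 / 60 = 3.

3 cycles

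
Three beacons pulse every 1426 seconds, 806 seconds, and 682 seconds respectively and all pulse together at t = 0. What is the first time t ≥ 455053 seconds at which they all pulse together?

Joint pulses occur at multiples of LCM(1426, 806, 682).
1426 = 2 × 23 × 31
806 = 2 × 13 × 31
682 = 2 × 11 × 31
LCM(1426, 806, 682) = 2 × 11 × 13 × 23 × 31 = 203918.
Smallest multiple of 203918 that is ≥ 455053: ⌈455053/203918⌉ × 203918 = 3 × 203918 = 611754.

611754 seconds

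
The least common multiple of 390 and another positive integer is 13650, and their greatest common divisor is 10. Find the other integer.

gcd × lcm = product of the two integers, so the other integer is (10 × 13650) / 390 = 350.

350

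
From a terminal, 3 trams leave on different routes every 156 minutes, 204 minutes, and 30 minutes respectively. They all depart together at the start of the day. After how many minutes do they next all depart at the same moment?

We need the least common multiple of the intervals.
156 = 2^2 × 3 × 13
204 = 2^2 × 3 × 17
30 = 2 × 3 × 5
LCM(156, 204, 30) = 2^2 × 3 × 5 × 13 × 17 = 13260.

13260 minutes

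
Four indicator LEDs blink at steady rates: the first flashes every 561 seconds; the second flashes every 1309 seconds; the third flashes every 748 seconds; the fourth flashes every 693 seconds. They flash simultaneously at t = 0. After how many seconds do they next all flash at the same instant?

47124 seconds

We need the least common multiple of the intervals.
561 = 3 × 11 × 17
1309 = 7 × 11 × 17
748 = 2^2 × 11 × 17
693 = 3^2 × 7 × 11
LCM(561, 1309, 748, 693) = 2^2 × 3^2 × 7 × 11 × 17 = 47124.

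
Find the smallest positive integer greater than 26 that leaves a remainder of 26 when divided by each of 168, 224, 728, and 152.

N − 26 must be a common multiple of 168, 224, 728, and 152.
168 = 2^3 × 3 × 7
224 = 2^5 × 7
728 = 2^3 × 7 × 13
152 = 2^3 × 19
LCM(168, 224, 728, 152) = 2^5 × 3 × 7 × 13 × 19 = 165984.
Smallest N > 26 is LCM + 26 = 165984 + 26 = 166010.

166010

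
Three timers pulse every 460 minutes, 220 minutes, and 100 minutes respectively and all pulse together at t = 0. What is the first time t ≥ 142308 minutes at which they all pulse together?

151800 minutes

Joint pulses occur at multiples of LCM(460, 220, 100).
460 = 2^2 × 5 × 23
220 = 2^2 × 5 × 11
100 = 2^2 × 5^2
LCM(460, 220, 100) = 2^2 × 5^2 × 11 × 23 = 25300.
Smallest multiple of 25300 that is ≥ 142308: ⌈142308/25300⌉ × 25300 = 6 × 25300 = 151800.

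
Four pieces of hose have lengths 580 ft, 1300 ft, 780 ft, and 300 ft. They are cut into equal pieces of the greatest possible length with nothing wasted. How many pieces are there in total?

Piece length = gcd(580, 1300, 780, 300).
580 = 2^2 × 5 × 29
1300 = 2^2 × 5^2 × 13
780 = 2^2 × 3 × 5 × 13
300 = 2^2 × 3 × 5^2
gcd(580, 1300, 780, 300) = 2^2 × 5 = 20.
Total pieces = 580/20 + 1300/20 + 780/20 + 300/20 = 29 + 65 + 39 + 15 = 148.

148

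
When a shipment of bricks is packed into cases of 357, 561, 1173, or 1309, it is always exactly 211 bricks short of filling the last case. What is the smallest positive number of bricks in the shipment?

90110

Being 211 short of a full case of size k means N ≡ −211 (mod k), i.e. N + 211 is a multiple of each size.
357 = 3 × 7 × 17
561 = 3 × 11 × 17
1173 = 3 × 17 × 23
1309 = 7 × 11 × 17
LCM(357, 561, 1173, 1309) = 3 × 7 × 11 × 17 × 23 = 90321.
Smallest positive N is 90321 − 211 = 90110.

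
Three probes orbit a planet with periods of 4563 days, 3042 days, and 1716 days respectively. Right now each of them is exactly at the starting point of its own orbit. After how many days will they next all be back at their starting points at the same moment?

The first simultaneous occurrence is after LCM of the individual periods.
4563 = 3^3 × 13^2
3042 = 2 × 3^2 × 13^2
1716 = 2^2 × 3 × 11 × 13
LCM(4563, 3042, 1716) = 2^2 × 3^3 × 11 × 13^2 = 200772.

200772 days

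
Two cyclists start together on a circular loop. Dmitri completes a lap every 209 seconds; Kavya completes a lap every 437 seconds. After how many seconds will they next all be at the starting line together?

We need the least common multiple of the intervals.
209 = 11 × 19
437 = 19 × 23
LCM(209, 437) = 11 × 19 × 23 = 4807.

4807 seconds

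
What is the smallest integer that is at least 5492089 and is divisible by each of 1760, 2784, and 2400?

6124800

The integer must be a common multiple of 1760, 2784, and 2400, so a multiple of their LCM.
1760 = 2^5 × 5 × 11
2784 = 2^5 × 3 × 29
2400 = 2^5 × 3 × 5^2
LCM(1760, 2784, 2400) = 2^5 × 3 × 5^2 × 11 × 29 = 765600.
Smallest multiple of 765600 that is ≥ 5492089: ⌈5492089/765600⌉ × 765600 = 8 × 765600 = 6124800.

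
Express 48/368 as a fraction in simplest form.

48 = 2^4 × 3
368 = 2^4 × 23
gcd(48, 368) = 2^4 = 16.
Divide numerator and denominator by 16: 48/368 = 3/23.

3/23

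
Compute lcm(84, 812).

2436

84 = 2^2 × 3 × 7
812 = 2^2 × 7 × 29
LCM(84, 812) = 2^2 × 3 × 7 × 29 = 2436.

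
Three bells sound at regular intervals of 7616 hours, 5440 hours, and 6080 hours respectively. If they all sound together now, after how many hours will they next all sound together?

They coincide at every common multiple of the periods; the first is the LCM.
7616 = 2^6 × 7 × 17
5440 = 2^6 × 5 × 17
6080 = 2^6 × 5 × 19
LCM(7616, 5440, 6080) = 2^6 × 5 × 7 × 17 × 19 = 723520.

723520 hours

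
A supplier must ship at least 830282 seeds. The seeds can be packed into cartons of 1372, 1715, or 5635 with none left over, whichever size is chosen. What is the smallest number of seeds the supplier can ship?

The number of seeds must be a common multiple of 1372, 1715, and 5635, so a multiple of their LCM.
1372 = 2^2 × 7^3
1715 = 5 × 7^3
5635 = 5 × 7^2 × 23
LCM(1372, 1715, 5635) = 2^2 × 5 × 7^3 × 23 = 157780.
Smallest multiple of 157780 that is ≥ 830282: ⌈830282/157780⌉ × 157780 = 6 × 157780 = 946680.

946680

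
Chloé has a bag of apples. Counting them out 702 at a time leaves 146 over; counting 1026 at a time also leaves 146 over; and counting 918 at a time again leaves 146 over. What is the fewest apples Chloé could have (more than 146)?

226892

N − 146 must be a common multiple of 702, 1026, and 918.
702 = 2 × 3^3 × 13
1026 = 2 × 3^3 × 19
918 = 2 × 3^3 × 17
LCM(702, 1026, 918) = 2 × 3^3 × 13 × 17 × 19 = 226746.
Smallest N > 146 is LCM + 146 = 226746 + 146 = 226892.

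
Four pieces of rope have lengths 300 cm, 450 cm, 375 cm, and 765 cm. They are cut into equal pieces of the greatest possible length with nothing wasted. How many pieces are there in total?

126

Piece length = gcd(300, 450, 375, 765).
300 = 2^2 × 3 × 5^2
450 = 2 × 3^2 × 5^2
375 = 3 × 5^3
765 = 3^2 × 5 × 17
gcd(300, 450, 375, 765) = 3 × 5 = 15.
Total pieces = 300/15 + 450/15 + 375/15 + 765/15 = 20 + 30 + 25 + 51 = 126.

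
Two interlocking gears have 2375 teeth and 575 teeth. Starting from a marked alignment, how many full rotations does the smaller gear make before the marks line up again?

95 rotations

The first common completion time is the LCM of the periods.
2375 = 5^3 × 19
575 = 5^2 × 23
LCM(2375, 575) = 5^3 × 19 × 23 = 54625.
Rotations for period 575: 54625 / 575 = 95.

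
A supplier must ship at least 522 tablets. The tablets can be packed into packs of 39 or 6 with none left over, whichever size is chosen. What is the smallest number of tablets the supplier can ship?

The number of tablets must be a common multiple of 39 and 6, so a multiple of their LCM.
39 = 3 × 13
6 = 2 × 3
LCM(39, 6) = 2 × 3 × 13 = 78.
Smallest multiple of 78 that is ≥ 522: ⌈522/78⌉ × 78 = 7 × 78 = 546.

546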